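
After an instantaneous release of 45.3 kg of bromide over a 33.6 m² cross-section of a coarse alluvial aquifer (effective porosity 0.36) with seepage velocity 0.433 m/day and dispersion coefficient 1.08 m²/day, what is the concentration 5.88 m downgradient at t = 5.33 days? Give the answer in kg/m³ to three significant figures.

For an instantaneous plane source, C(x,t) = M/(n_e·A·√(4πDt)) · exp(−(x−vt)²/(4Dt)), with n_e·A the pore (flow) area.
Plume center vt = 0.433 × 5.33 = 2.30789 m, so the well at 5.88 m is 3.57211 m downgradient of the peak.
√(4πDt) = 8.505 m, giving peak height M/(n_e·A·√(4πDt)) = 45.3/(0.36 × 33.6 × 8.505) = 0.4403 kg/m³.
(x−vt)²/(4Dt) = (3.57211)²/(4 × 1.08 × 5.33) = 0.5542; exp(−0.5542) = 0.5745.
C = 0.4403 × 0.5745 = 0.253 kg/m³.

0.253 kg/m³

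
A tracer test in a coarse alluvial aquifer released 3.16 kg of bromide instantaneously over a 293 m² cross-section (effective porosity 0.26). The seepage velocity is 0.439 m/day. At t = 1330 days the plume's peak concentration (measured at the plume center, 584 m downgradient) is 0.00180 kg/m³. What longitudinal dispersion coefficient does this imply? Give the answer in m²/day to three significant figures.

At the plume center C_max = M/(n_e·A·√(4πDt)), so D = M²/(4πt·(n_e·A·C_max)²).
n_e·A·C_max = 0.26 × 293 × 0.00180 = 0.1371 kg/m.
D = 3.16²/(4π × 1330 × 0.1371²) = 0.0318 m²/day.

0.0318 m²/day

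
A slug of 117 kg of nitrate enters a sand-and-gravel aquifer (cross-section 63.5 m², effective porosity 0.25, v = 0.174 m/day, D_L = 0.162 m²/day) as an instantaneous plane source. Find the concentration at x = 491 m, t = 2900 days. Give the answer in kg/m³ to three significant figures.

For an instantaneous plane source, C(x,t) = M/(n_e·A·√(4πDt)) · exp(−(x−vt)²/(4Dt)), with n_e·A the pore (flow) area.
Plume center vt = 0.174 × 2900 = 504.6 m, so the well at 491 m is 13.6 m upgradient of the peak.
√(4πDt) = 76.84 m, giving peak height M/(n_e·A·√(4πDt)) = 117/(0.25 × 63.5 × 76.84) = 0.09591 kg/m³.
(x−vt)²/(4Dt) = (-13.6)²/(4 × 0.162 × 2900) = 0.09842; exp(−0.09842) = 0.9063.
C = 0.09591 × 0.9063 = 0.0869 kg/m³.

0.0869 kg/m³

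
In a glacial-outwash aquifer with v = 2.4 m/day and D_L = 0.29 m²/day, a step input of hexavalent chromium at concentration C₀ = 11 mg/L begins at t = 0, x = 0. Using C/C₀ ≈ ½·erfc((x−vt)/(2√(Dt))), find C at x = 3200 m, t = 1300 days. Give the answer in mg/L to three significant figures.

0.0197 mg/L

For a continuous step input, C/C₀ ≈ ½·erfc((x−vt)/(2√(Dt))).
vt = 2.4 × 1300 = 3120 m and 2√(Dt) = 2√(0.29 × 1300) = 38.83 m.
Argument (x−vt)/(2√(Dt)) = (3200 − 3120)/38.83 = 2.060; ½·erfc(2.060) = 0.001788.
C = 11 × 0.001788 = 0.0197 mg/L.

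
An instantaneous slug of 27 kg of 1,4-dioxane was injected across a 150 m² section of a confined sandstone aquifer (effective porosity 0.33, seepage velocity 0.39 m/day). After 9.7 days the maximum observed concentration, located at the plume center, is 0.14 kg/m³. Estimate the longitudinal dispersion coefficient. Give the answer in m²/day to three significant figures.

At the plume center C_max = M/(n_e·A·√(4πDt)), so D = M²/(4πt·(n_e·A·C_max)²).
n_e·A·C_max = 0.33 × 150 × 0.14 = 6.930 kg/m.
D = 27²/(4π × 9.7 × 6.930²) = 0.125 m²/day.

0.125 m²/day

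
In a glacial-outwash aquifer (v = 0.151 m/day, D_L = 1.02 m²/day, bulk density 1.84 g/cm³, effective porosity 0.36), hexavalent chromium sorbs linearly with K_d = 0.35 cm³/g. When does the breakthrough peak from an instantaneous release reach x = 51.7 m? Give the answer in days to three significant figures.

838 days

Retardation factor R = 1 + ρ_b·K_d/n = 1 + 1.84 × 0.35/0.36 = 2.789.
Sorption retards both mechanisms: v_R = v/R = 0.05414 m/day, D_R = D/R = 0.3657 m²/day.
Peak time from v_R²t² + 2D_R t − x² = 0: t = (√(D_R² + v_R²x²) − D_R)/v_R².
√(D_R² + v_R²x²) = √(0.3657² + 0.05414² × 51.7²) = 2.823; v_R² = 0.002931.
t = (2.823 − 0.3657)/0.002931 = 838 days.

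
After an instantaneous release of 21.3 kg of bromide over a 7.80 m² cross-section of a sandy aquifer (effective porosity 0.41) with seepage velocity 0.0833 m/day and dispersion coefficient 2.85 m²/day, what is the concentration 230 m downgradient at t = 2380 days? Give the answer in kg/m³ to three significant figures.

0.0220 kg/m³

For an instantaneous plane source, C(x,t) = M/(n_e·A·√(4πDt)) · exp(−(x−vt)²/(4Dt)), with n_e·A the pore (flow) area.
Plume center vt = 0.0833 × 2380 = 198.254 m, so the well at 230 m is 31.746 m downgradient of the peak.
√(4πDt) = 292.0 m, giving peak height M/(n_e·A·√(4πDt)) = 21.3/(0.41 × 7.80 × 292.0) = 0.02281 kg/m³.
(x−vt)²/(4Dt) = (31.746)²/(4 × 2.85 × 2380) = 0.03714; exp(−0.03714) = 0.9635.
C = 0.02281 × 0.9635 = 0.0220 kg/m³.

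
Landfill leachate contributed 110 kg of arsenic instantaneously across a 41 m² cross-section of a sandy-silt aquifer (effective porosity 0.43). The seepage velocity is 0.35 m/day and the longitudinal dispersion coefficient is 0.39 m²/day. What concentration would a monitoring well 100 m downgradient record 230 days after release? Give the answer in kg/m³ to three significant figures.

For an instantaneous plane source, C(x,t) = M/(n_e·A·√(4πDt)) · exp(−(x−vt)²/(4Dt)), with n_e·A the pore (flow) area.
Plume center vt = 0.35 × 230 = 80.5 m, so the well at 100 m is 19.5 m downgradient of the peak.
√(4πDt) = 33.57 m, giving peak height M/(n_e·A·√(4πDt)) = 110/(0.43 × 41 × 33.57) = 0.1859 kg/m³.
(x−vt)²/(4Dt) = (19.5)²/(4 × 0.39 × 230) = 1.060; exp(−1.060) = 0.3465.
C = 0.1859 × 0.3465 = 0.0644 kg/m³.

0.0644 kg/m³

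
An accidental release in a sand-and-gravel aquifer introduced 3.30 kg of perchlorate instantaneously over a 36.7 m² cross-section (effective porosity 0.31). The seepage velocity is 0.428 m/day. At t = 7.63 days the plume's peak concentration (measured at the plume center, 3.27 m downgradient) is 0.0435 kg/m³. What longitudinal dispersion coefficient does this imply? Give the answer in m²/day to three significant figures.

At the plume center C_max = M/(n_e·A·√(4πDt)), so D = M²/(4πt·(n_e·A·C_max)²).
n_e·A·C_max = 0.31 × 36.7 × 0.0435 = 0.4949 kg/m.
D = 3.30²/(4π × 7.63 × 0.4949²) = 0.464 m²/day.

0.464 m²/day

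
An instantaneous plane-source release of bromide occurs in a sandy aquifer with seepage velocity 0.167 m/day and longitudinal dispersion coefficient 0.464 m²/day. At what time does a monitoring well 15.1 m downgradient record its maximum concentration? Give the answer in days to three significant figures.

For the 1D instantaneous-source solution, setting ∂C/∂t = 0 at fixed x gives v²t² + 2Dt − x² = 0, so t = (√(D² + v²x²) − D)/v².
√(D² + v²x²) = √(0.464² + 0.167² × 15.1²) = 2.564; v² = 0.027889.
t = (2.564 − 0.464)/0.027889 = 75.3 days (vs. the pure-advection estimate x/v = 90.4 d).

75.3 days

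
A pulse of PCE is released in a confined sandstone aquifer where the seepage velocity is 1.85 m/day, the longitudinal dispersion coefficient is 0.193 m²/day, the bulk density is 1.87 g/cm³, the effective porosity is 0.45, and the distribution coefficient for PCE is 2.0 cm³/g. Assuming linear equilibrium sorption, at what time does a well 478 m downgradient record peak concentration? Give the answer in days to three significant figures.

2410 days

Retardation factor R = 1 + ρ_b·K_d/n = 1 + 1.87 × 2.0/0.45 = 9.311.
Sorption retards both mechanisms: v_R = v/R = 0.1987 m/day, D_R = D/R = 0.02073 m²/day.
Peak time from v_R²t² + 2D_R t − x² = 0: t = (√(D_R² + v_R²x²) − D_R)/v_R².
√(D_R² + v_R²x²) = √(0.02073² + 0.1987² × 478²) = 94.98; v_R² = 0.03948.
t = (94.98 − 0.02073)/0.03948 = 2410 days.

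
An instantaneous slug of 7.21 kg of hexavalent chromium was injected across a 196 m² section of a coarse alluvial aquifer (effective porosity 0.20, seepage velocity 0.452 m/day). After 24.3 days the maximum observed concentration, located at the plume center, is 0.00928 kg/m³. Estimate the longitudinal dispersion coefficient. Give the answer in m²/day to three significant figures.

At the plume center C_max = M/(n_e·A·√(4πDt)), so D = M²/(4πt·(n_e·A·C_max)²).
n_e·A·C_max = 0.20 × 196 × 0.00928 = 0.3638 kg/m.
D = 7.21²/(4π × 24.3 × 0.3638²) = 1.29 m²/day.

1.29 m²/day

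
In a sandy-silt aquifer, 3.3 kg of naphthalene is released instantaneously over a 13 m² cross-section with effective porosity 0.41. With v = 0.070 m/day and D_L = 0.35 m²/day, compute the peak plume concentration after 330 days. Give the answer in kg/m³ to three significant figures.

0.0163 kg/m³

The peak of an instantaneous 1D plume sits at x = vt; there the Gaussian factor is 1 and C_max = M/(n_e·A·√(4πDt)), where n_e·A is the pore area the mass is dissolved in.
√(4πDt) = √(4π × 0.35 × 330) = 38.10 m, so C_max = 3.3/(0.41 × 13 × 38.10) = 0.0163 kg/m³.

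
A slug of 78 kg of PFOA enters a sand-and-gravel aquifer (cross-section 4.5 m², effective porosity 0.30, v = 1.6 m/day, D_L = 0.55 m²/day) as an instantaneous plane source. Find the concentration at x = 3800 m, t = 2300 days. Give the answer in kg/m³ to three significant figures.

0.0266 kg/m³

For an instantaneous plane source, C(x,t) = M/(n_e·A·√(4πDt)) · exp(−(x−vt)²/(4Dt)), with n_e·A the pore (flow) area.
Plume center vt = 1.6 × 2300 = 3680 m, so the well at 3800 m is 120 m downgradient of the peak.
√(4πDt) = 126.1 m, giving peak height M/(n_e·A·√(4πDt)) = 78/(0.30 × 4.5 × 126.1) = 0.4582 kg/m³.
(x−vt)²/(4Dt) = (120)²/(4 × 0.55 × 2300) = 2.846; exp(−2.846) = 0.05808.
C = 0.4582 × 0.05808 = 0.0266 kg/m³.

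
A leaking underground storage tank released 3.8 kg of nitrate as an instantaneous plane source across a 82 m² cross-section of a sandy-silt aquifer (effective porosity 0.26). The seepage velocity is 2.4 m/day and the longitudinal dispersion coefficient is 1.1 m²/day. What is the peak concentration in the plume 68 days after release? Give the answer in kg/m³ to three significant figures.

The peak of an instantaneous 1D plume sits at x = vt; there the Gaussian factor is 1 and C_max = M/(n_e·A·√(4πDt)), where n_e·A is the pore area the mass is dissolved in.
√(4πDt) = √(4π × 1.1 × 68) = 30.66 m, so C_max = 3.8/(0.26 × 82 × 30.66) = 0.00581 kg/m³.

0.00581 kg/m³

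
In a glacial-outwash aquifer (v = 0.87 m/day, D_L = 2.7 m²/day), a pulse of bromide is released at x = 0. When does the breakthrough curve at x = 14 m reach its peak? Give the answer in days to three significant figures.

For the 1D instantaneous-source solution, setting ∂C/∂t = 0 at fixed x gives v²t² + 2Dt − x² = 0, so t = (√(D² + v²x²) − D)/v².
√(D² + v²x²) = √(2.7² + 0.87² × 14²) = 12.48; v² = 0.7569.
t = (12.48 − 2.7)/0.7569 = 12.9 days (vs. the pure-advection estimate x/v = 16.1 d).

12.9 days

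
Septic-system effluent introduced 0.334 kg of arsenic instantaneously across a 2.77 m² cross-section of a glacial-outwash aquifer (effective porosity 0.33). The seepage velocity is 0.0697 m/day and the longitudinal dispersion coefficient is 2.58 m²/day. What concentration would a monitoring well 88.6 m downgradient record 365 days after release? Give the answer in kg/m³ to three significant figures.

For an instantaneous plane source, C(x,t) = M/(n_e·A·√(4πDt)) · exp(−(x−vt)²/(4Dt)), with n_e·A the pore (flow) area.
Plume center vt = 0.0697 × 365 = 25.4405 m, so the well at 88.6 m is 63.1595 m downgradient of the peak.
√(4πDt) = 108.8 m, giving peak height M/(n_e·A·√(4πDt)) = 0.334/(0.33 × 2.77 × 108.8) = 0.003358 kg/m³.
(x−vt)²/(4Dt) = (63.1595)²/(4 × 2.58 × 365) = 1.059; exp(−1.059) = 0.3468.
C = 0.003358 × 0.3468 = 0.00116 kg/m³.

0.00116 kg/m³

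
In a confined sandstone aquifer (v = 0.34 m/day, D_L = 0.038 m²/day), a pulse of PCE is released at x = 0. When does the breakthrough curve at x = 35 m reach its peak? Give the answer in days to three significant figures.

For the 1D instantaneous-source solution, setting ∂C/∂t = 0 at fixed x gives v²t² + 2Dt − x² = 0, so t = (√(D² + v²x²) − D)/v².
√(D² + v²x²) = √(0.038² + 0.34² × 35²) = 11.90; v² = 0.1156.
t = (11.90 − 0.038)/0.1156 = 103 days (vs. the pure-advection estimate x/v = 103 d).

103 days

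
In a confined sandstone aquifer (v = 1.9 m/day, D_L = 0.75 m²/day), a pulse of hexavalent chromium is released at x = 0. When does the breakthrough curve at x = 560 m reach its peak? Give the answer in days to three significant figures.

For the 1D instantaneous-source solution, setting ∂C/∂t = 0 at fixed x gives v²t² + 2Dt − x² = 0, so t = (√(D² + v²x²) − D)/v².
√(D² + v²x²) = √(0.75² + 1.9² × 560²) = 1064; v² = 3.61.
t = (1064 − 0.75)/3.61 = 295 days (vs. the pure-advection estimate x/v = 295 d).

295 days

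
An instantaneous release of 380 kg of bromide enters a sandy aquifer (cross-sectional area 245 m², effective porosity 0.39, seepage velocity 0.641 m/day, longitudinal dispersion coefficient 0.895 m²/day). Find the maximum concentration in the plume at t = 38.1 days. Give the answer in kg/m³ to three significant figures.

The peak of an instantaneous 1D plume sits at x = vt; there the Gaussian factor is 1 and C_max = M/(n_e·A·√(4πDt)), where n_e·A is the pore area the mass is dissolved in.
√(4πDt) = √(4π × 0.895 × 38.1) = 20.70 m, so C_max = 380/(0.39 × 245 × 20.70) = 0.192 kg/m³.

0.192 kg/m³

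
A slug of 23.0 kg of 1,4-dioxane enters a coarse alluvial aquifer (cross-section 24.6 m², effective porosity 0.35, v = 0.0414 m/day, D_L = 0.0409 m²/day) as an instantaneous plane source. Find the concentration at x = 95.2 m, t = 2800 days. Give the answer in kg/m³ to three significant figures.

0.0276 kg/m³

For an instantaneous plane source, C(x,t) = M/(n_e·A·√(4πDt)) · exp(−(x−vt)²/(4Dt)), with n_e·A the pore (flow) area.
Plume center vt = 0.0414 × 2800 = 115.92 m, so the well at 95.2 m is 20.72 m upgradient of the peak.
√(4πDt) = 37.94 m, giving peak height M/(n_e·A·√(4πDt)) = 23.0/(0.35 × 24.6 × 37.94) = 0.07041 kg/m³.
(x−vt)²/(4Dt) = (-20.72)²/(4 × 0.0409 × 2800) = 0.9372; exp(−0.9372) = 0.3917.
C = 0.07041 × 0.3917 = 0.0276 kg/m³.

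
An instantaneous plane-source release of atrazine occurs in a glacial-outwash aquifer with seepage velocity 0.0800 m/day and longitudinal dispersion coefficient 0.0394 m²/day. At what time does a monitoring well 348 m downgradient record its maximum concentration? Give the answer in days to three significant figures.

4340 days

For the 1D instantaneous-source solution, setting ∂C/∂t = 0 at fixed x gives v²t² + 2Dt − x² = 0, so t = (√(D² + v²x²) − D)/v².
√(D² + v²x²) = √(0.0394² + 0.0800² × 348²) = 27.84; v² = 0.0064.
t = (27.84 − 0.0394)/0.0064 = 4340 days (vs. the pure-advection estimate x/v = 4350 d).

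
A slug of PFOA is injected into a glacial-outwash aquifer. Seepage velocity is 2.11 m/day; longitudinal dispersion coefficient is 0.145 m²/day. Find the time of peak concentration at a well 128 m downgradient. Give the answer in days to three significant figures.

60.6 days

For the 1D instantaneous-source solution, setting ∂C/∂t = 0 at fixed x gives v²t² + 2Dt − x² = 0, so t = (√(D² + v²x²) − D)/v².
√(D² + v²x²) = √(0.145² + 2.11² × 128²) = 270.1; v² = 4.4521.
t = (270.1 − 0.145)/4.4521 = 60.6 days (vs. the pure-advection estimate x/v = 60.7 d).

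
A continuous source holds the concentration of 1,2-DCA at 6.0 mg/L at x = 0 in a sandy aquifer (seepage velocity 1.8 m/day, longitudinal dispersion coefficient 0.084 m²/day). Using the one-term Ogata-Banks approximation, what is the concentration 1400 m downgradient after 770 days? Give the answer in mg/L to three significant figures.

0.655 mg/L

For a continuous step input, C/C₀ ≈ ½·erfc((x−vt)/(2√(Dt))).
vt = 1.8 × 770 = 1386 m and 2√(Dt) = 2√(0.084 × 770) = 16.08 m.
Argument (x−vt)/(2√(Dt)) = (1400 − 1386)/16.08 = 0.8706; ½·erfc(0.8706) = 0.1091.
C = 6.0 × 0.1091 = 0.655 mg/L.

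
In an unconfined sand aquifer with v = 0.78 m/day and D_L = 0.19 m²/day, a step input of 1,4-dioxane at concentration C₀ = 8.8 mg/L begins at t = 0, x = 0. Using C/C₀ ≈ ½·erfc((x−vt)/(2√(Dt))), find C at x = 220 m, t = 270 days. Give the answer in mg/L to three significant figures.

For a continuous step input, C/C₀ ≈ ½·erfc((x−vt)/(2√(Dt))).
vt = 0.78 × 270 = 210.6 m and 2√(Dt) = 2√(0.19 × 270) = 14.32 m.
Argument (x−vt)/(2√(Dt)) = (220 − 210.6)/14.32 = 0.6564; ½·erfc(0.6564) = 0.1766.
C = 8.8 × 0.1766 = 1.55 mg/L.

1.55 mg/L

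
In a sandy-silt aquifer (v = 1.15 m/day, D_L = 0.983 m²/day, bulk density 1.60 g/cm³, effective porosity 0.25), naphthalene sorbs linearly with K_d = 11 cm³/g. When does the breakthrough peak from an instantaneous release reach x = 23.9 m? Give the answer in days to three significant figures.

Retardation factor R = 1 + ρ_b·K_d/n = 1 + 1.60 × 11/0.25 = 71.40.
Sorption retards both mechanisms: v_R = v/R = 0.01611 m/day, D_R = D/R = 0.01377 m²/day.
Peak time from v_R²t² + 2D_R t − x² = 0: t = (√(D_R² + v_R²x²) − D_R)/v_R².
√(D_R² + v_R²x²) = √(0.01377² + 0.01611² × 23.9²) = 0.3853; v_R² = 0.0002595.
t = (0.3853 − 0.01377)/0.0002595 = 1430 days.

1430 days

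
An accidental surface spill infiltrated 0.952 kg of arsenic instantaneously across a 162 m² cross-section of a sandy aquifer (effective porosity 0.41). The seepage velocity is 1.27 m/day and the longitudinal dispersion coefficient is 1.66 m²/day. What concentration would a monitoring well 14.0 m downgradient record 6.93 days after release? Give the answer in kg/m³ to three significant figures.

For an instantaneous plane source, C(x,t) = M/(n_e·A·√(4πDt)) · exp(−(x−vt)²/(4Dt)), with n_e·A the pore (flow) area.
Plume center vt = 1.27 × 6.93 = 8.8011 m, so the well at 14.0 m is 5.1989 m downgradient of the peak.
√(4πDt) = 12.02 m, giving peak height M/(n_e·A·√(4πDt)) = 0.952/(0.41 × 162 × 12.02) = 0.001192 kg/m³.
(x−vt)²/(4Dt) = (5.1989)²/(4 × 1.66 × 6.93) = 0.5874; exp(−0.5874) = 0.5558.
C = 0.001192 × 0.5558 = 0.000663 kg/m³.

0.000663 kg/m³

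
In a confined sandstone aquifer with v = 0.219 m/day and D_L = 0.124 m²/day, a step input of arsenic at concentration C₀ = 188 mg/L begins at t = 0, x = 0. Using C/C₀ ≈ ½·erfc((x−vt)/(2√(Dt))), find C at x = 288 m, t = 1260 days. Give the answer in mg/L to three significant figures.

46.5 mg/L

For a continuous step input, C/C₀ ≈ ½·erfc((x−vt)/(2√(Dt))).
vt = 0.219 × 1260 = 275.94 m and 2√(Dt) = 2√(0.124 × 1260) = 25.00 m.
Argument (x−vt)/(2√(Dt)) = (288 − 275.94)/25.00 = 0.4824; ½·erfc(0.4824) = 0.2476.
C = 188 × 0.2476 = 46.5 mg/L.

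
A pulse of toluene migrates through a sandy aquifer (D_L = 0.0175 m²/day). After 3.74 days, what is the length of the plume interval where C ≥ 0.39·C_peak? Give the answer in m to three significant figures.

The plume is Gaussian with σ = √(2Dt) = √(2 × 0.0175 × 3.74) = 0.3618 m.
C/C_peak = exp(−Δx²/(2σ²)) = 0.39 ⇒ Δx = σ·√(−2 ln 0.39) = 0.3618 × 1.372 = 0.4964 m.
Width = 2Δx = 0.993 m.

0.993 m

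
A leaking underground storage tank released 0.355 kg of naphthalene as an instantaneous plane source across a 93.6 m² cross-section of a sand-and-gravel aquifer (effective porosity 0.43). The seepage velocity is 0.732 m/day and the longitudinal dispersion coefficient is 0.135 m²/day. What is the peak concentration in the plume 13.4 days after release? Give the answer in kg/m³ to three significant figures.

The peak of an instantaneous 1D plume sits at x = vt; there the Gaussian factor is 1 and C_max = M/(n_e·A·√(4πDt)), where n_e·A is the pore area the mass is dissolved in.
√(4πDt) = √(4π × 0.135 × 13.4) = 4.768 m, so C_max = 0.355/(0.43 × 93.6 × 4.768) = 0.00185 kg/m³.

0.00185 kg/m³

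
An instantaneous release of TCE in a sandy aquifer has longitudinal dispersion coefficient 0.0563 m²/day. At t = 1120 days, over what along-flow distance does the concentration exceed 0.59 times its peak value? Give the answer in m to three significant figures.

23.1 m

The plume is Gaussian with σ = √(2Dt) = √(2 × 0.0563 × 1120) = 11.23 m.
C/C_peak = exp(−Δx²/(2σ²)) = 0.59 ⇒ Δx = σ·√(−2 ln 0.59) = 11.23 × 1.027 = 11.53 m.
Width = 2Δx = 23.1 m.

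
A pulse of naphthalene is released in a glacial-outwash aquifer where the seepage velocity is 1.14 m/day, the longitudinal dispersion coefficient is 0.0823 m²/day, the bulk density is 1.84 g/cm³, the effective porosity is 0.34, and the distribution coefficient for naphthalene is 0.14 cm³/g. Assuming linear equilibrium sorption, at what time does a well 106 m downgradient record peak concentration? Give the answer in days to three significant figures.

Retardation factor R = 1 + ρ_b·K_d/n = 1 + 1.84 × 0.14/0.34 = 1.758.
Sorption retards both mechanisms: v_R = v/R = 0.6485 m/day, D_R = D/R = 0.04681 m²/day.
Peak time from v_R²t² + 2D_R t − x² = 0: t = (√(D_R² + v_R²x²) − D_R)/v_R².
√(D_R² + v_R²x²) = √(0.04681² + 0.6485² × 106²) = 68.74; v_R² = 0.4206.
t = (68.74 − 0.04681)/0.4206 = 163 days.

163 days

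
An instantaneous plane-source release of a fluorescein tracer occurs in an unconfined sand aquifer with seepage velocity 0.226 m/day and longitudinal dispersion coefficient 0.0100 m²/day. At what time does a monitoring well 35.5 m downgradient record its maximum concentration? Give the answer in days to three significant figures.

For the 1D instantaneous-source solution, setting ∂C/∂t = 0 at fixed x gives v²t² + 2Dt − x² = 0, so t = (√(D² + v²x²) − D)/v².
√(D² + v²x²) = √(0.0100² + 0.226² × 35.5²) = 8.023; v² = 0.051076.
t = (8.023 − 0.0100)/0.051076 = 157 days (vs. the pure-advection estimate x/v = 157 d).

157 days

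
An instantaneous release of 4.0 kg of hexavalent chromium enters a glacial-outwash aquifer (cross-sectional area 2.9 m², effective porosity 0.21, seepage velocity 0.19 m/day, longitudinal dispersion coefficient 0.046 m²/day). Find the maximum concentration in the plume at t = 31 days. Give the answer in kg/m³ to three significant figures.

1.55 kg/m³

The peak of an instantaneous 1D plume sits at x = vt; there the Gaussian factor is 1 and C_max = M/(n_e·A·√(4πDt)), where n_e·A is the pore area the mass is dissolved in.
√(4πDt) = √(4π × 0.046 × 31) = 4.233 m, so C_max = 4.0/(0.21 × 2.9 × 4.233) = 1.55 kg/m³.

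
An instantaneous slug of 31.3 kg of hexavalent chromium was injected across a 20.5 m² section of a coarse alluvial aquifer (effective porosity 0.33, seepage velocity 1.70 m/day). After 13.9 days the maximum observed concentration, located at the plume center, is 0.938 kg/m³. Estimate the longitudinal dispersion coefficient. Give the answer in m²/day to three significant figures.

At the plume center C_max = M/(n_e·A·√(4πDt)), so D = M²/(4πt·(n_e·A·C_max)²).
n_e·A·C_max = 0.33 × 20.5 × 0.938 = 6.346 kg/m.
D = 31.3²/(4π × 13.9 × 6.346²) = 0.139 m²/day.

0.139 m²/day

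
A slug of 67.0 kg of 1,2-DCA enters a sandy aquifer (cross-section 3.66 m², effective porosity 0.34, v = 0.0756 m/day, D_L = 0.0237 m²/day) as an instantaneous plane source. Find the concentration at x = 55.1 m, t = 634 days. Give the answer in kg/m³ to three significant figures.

1.67 kg/m³

For an instantaneous plane source, C(x,t) = M/(n_e·A·√(4πDt)) · exp(−(x−vt)²/(4Dt)), with n_e·A the pore (flow) area.
Plume center vt = 0.0756 × 634 = 47.9304 m, so the well at 55.1 m is 7.1696 m downgradient of the peak.
√(4πDt) = 13.74 m, giving peak height M/(n_e·A·√(4πDt)) = 67.0/(0.34 × 3.66 × 13.74) = 3.919 kg/m³.
(x−vt)²/(4Dt) = (7.1696)²/(4 × 0.0237 × 634) = 0.8552; exp(−0.8552) = 0.4252.
C = 3.919 × 0.4252 = 1.67 kg/m³.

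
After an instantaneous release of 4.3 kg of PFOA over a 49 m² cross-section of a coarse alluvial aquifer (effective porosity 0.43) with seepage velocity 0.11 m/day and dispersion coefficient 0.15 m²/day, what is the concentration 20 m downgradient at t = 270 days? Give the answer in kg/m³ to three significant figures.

0.00506 kg/m³

For an instantaneous plane source, C(x,t) = M/(n_e·A·√(4πDt)) · exp(−(x−vt)²/(4Dt)), with n_e·A the pore (flow) area.
Plume center vt = 0.11 × 270 = 29.7 m, so the well at 20 m is 9.7 m upgradient of the peak.
√(4πDt) = 22.56 m, giving peak height M/(n_e·A·√(4πDt)) = 4.3/(0.43 × 49 × 22.56) = 0.009046 kg/m³.
(x−vt)²/(4Dt) = (-9.7)²/(4 × 0.15 × 270) = 0.5808; exp(−0.5808) = 0.5595.
C = 0.009046 × 0.5595 = 0.00506 kg/m³.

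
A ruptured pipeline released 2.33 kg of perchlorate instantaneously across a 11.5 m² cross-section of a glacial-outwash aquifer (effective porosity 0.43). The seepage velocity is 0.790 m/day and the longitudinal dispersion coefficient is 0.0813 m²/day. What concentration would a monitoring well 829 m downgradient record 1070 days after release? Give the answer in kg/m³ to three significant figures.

For an instantaneous plane source, C(x,t) = M/(n_e·A·√(4πDt)) · exp(−(x−vt)²/(4Dt)), with n_e·A the pore (flow) area.
Plume center vt = 0.790 × 1070 = 845.3 m, so the well at 829 m is 16.3 m upgradient of the peak.
√(4πDt) = 33.06 m, giving peak height M/(n_e·A·√(4πDt)) = 2.33/(0.43 × 11.5 × 33.06) = 0.01425 kg/m³.
(x−vt)²/(4Dt) = (-16.3)²/(4 × 0.0813 × 1070) = 0.7636; exp(−0.7636) = 0.4660.
C = 0.01425 × 0.4660 = 0.00664 kg/m³.

0.00664 kg/m³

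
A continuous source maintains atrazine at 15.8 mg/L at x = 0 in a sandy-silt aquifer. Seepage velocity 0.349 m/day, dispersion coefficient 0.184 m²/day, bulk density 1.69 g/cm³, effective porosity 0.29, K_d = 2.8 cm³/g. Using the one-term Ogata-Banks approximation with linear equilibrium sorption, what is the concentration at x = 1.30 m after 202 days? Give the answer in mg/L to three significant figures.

14.4 mg/L

Retardation factor R = 1 + ρ_b·K_d/n = 1 + 1.69 × 2.8/0.29 = 17.32.
Sorption retards both mechanisms: v_R = v/R = 0.02015 m/day, D_R = D/R = 0.01062 m²/day.
v_R·t = 0.02015 × 202 = 4.0703 m; 2√(D_R t) = 2.929 m; argument = (1.30 − 4.0703)/2.929 = -0.9458.
C = C₀ × ½·erfc(-0.9458) = 15.8 × 0.9095 = 14.4 mg/L.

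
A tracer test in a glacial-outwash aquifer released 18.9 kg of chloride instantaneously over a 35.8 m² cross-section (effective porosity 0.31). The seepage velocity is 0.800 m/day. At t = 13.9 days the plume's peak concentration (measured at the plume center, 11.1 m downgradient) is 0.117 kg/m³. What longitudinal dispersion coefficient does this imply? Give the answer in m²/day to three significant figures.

1.21 m²/day

At the plume center C_max = M/(n_e·A·√(4πDt)), so D = M²/(4πt·(n_e·A·C_max)²).
n_e·A·C_max = 0.31 × 35.8 × 0.117 = 1.298 kg/m.
D = 18.9²/(4π × 13.9 × 1.298²) = 1.21 m²/day.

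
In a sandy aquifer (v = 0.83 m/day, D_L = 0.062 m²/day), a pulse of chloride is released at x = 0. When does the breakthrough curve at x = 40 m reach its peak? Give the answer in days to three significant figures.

For the 1D instantaneous-source solution, setting ∂C/∂t = 0 at fixed x gives v²t² + 2Dt − x² = 0, so t = (√(D² + v²x²) − D)/v².
√(D² + v²x²) = √(0.062² + 0.83² × 40²) = 33.20; v² = 0.6889.
t = (33.20 − 0.062)/0.6889 = 48.1 days (vs. the pure-advection estimate x/v = 48.2 d).

48.1 days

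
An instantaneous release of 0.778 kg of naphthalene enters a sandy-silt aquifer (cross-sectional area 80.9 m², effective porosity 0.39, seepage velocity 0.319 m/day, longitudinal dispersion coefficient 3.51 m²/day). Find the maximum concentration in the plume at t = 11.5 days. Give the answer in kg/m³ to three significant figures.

The peak of an instantaneous 1D plume sits at x = vt; there the Gaussian factor is 1 and C_max = M/(n_e·A·√(4πDt)), where n_e·A is the pore area the mass is dissolved in.
√(4πDt) = √(4π × 3.51 × 11.5) = 22.52 m, so C_max = 0.778/(0.39 × 80.9 × 22.52) = 0.00109 kg/m³.

0.00109 kg/m³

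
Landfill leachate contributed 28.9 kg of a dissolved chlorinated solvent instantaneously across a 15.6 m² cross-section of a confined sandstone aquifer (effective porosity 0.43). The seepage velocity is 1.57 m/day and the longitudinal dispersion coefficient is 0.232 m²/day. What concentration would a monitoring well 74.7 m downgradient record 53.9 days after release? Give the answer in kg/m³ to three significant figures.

For an instantaneous plane source, C(x,t) = M/(n_e·A·√(4πDt)) · exp(−(x−vt)²/(4Dt)), with n_e·A the pore (flow) area.
Plume center vt = 1.57 × 53.9 = 84.623 m, so the well at 74.7 m is 9.923 m upgradient of the peak.
√(4πDt) = 12.54 m, giving peak height M/(n_e·A·√(4πDt)) = 28.9/(0.43 × 15.6 × 12.54) = 0.3436 kg/m³.
(x−vt)²/(4Dt) = (-9.923)²/(4 × 0.232 × 53.9) = 1.969; exp(−1.969) = 0.1396.
C = 0.3436 × 0.1396 = 0.0480 kg/m³.

0.0480 kg/m³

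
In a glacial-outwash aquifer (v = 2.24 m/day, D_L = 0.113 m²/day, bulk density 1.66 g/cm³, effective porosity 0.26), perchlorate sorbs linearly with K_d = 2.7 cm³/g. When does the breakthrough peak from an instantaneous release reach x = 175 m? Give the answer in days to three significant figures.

Retardation factor R = 1 + ρ_b·K_d/n = 1 + 1.66 × 2.7/0.26 = 18.24.
Sorption retards both mechanisms: v_R = v/R = 0.1228 m/day, D_R = D/R = 0.006195 m²/day.
Peak time from v_R²t² + 2D_R t − x² = 0: t = (√(D_R² + v_R²x²) − D_R)/v_R².
√(D_R² + v_R²x²) = √(0.006195² + 0.1228² × 175²) = 21.49; v_R² = 0.01508.
t = (21.49 − 0.006195)/0.01508 = 1420 days.

1420 days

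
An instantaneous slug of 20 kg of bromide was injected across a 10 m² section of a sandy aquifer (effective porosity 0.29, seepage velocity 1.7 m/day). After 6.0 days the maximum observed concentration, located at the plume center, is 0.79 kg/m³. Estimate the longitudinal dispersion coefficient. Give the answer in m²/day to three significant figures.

1.01 m²/day

At the plume center C_max = M/(n_e·A·√(4πDt)), so D = M²/(4πt·(n_e·A·C_max)²).
n_e·A·C_max = 0.29 × 10 × 0.79 = 2.291 kg/m.
D = 20²/(4π × 6.0 × 2.291²) = 1.01 m²/day.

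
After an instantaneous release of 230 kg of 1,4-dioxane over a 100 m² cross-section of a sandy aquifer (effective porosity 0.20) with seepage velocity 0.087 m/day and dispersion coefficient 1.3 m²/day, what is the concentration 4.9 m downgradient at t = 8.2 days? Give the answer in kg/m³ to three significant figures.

0.659 kg/m³

For an instantaneous plane source, C(x,t) = M/(n_e·A·√(4πDt)) · exp(−(x−vt)²/(4Dt)), with n_e·A the pore (flow) area.
Plume center vt = 0.087 × 8.2 = 0.7134 m, so the well at 4.9 m is 4.1866 m downgradient of the peak.
√(4πDt) = 11.57 m, giving peak height M/(n_e·A·√(4πDt)) = 230/(0.20 × 100 × 11.57) = 0.9939 kg/m³.
(x−vt)²/(4Dt) = (4.1866)²/(4 × 1.3 × 8.2) = 0.4111; exp(−0.4111) = 0.6629.
C = 0.9939 × 0.6629 = 0.659 kg/m³.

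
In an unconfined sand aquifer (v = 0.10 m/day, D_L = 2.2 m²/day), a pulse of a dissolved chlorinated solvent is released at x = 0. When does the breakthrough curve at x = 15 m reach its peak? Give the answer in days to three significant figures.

46.3 days

For the 1D instantaneous-source solution, setting ∂C/∂t = 0 at fixed x gives v²t² + 2Dt − x² = 0, so t = (√(D² + v²x²) − D)/v².
√(D² + v²x²) = √(2.2² + 0.10² × 15²) = 2.663; v² = 0.01.
t = (2.663 − 2.2)/0.01 = 46.3 days (vs. the pure-advection estimate x/v = 150 d).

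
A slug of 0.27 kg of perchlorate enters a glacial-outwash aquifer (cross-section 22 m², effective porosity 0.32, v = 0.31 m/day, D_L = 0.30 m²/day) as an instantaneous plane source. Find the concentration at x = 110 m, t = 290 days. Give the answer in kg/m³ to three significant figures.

For an instantaneous plane source, C(x,t) = M/(n_e·A·√(4πDt)) · exp(−(x−vt)²/(4Dt)), with n_e·A the pore (flow) area.
Plume center vt = 0.31 × 290 = 89.9 m, so the well at 110 m is 20.1 m downgradient of the peak.
√(4πDt) = 33.06 m, giving peak height M/(n_e·A·√(4πDt)) = 0.27/(0.32 × 22 × 33.06) = 0.001160 kg/m³.
(x−vt)²/(4Dt) = (20.1)²/(4 × 0.30 × 290) = 1.161; exp(−1.161) = 0.3132.
C = 0.001160 × 0.3132 = 0.000363 kg/m³.

0.000363 kg/m³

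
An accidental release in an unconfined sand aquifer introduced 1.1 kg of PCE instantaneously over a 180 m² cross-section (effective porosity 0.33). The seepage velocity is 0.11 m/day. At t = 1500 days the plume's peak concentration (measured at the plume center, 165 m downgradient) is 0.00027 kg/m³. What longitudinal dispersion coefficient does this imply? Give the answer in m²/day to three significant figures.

At the plume center C_max = M/(n_e·A·√(4πDt)), so D = M²/(4πt·(n_e·A·C_max)²).
n_e·A·C_max = 0.33 × 180 × 0.00027 = 0.01604 kg/m.
D = 1.1²/(4π × 1500 × 0.01604²) = 0.250 m²/day.

0.250 m²/day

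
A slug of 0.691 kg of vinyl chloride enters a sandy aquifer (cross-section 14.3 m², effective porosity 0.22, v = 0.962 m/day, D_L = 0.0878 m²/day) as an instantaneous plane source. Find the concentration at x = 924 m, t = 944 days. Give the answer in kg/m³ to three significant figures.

For an instantaneous plane source, C(x,t) = M/(n_e·A·√(4πDt)) · exp(−(x−vt)²/(4Dt)), with n_e·A the pore (flow) area.
Plume center vt = 0.962 × 944 = 908.128 m, so the well at 924 m is 15.872 m downgradient of the peak.
√(4πDt) = 32.27 m, giving peak height M/(n_e·A·√(4πDt)) = 0.691/(0.22 × 14.3 × 32.27) = 0.006806 kg/m³.
(x−vt)²/(4Dt) = (15.872)²/(4 × 0.0878 × 944) = 0.7599; exp(−0.7599) = 0.4677.
C = 0.006806 × 0.4677 = 0.00318 kg/m³.

0.00318 kg/m³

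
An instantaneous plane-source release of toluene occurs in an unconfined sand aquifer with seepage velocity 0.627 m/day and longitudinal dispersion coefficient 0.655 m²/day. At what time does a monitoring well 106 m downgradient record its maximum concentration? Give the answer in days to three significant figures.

167 days

For the 1D instantaneous-source solution, setting ∂C/∂t = 0 at fixed x gives v²t² + 2Dt − x² = 0, so t = (√(D² + v²x²) − D)/v².
√(D² + v²x²) = √(0.655² + 0.627² × 106²) = 66.47; v² = 0.393129.
t = (66.47 − 0.655)/0.393129 = 167 days (vs. the pure-advection estimate x/v = 169 d).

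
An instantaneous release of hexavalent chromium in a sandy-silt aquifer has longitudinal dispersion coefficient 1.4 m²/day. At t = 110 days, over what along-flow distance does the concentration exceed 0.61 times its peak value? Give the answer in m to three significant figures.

34.9 m

The plume is Gaussian with σ = √(2Dt) = √(2 × 1.4 × 110) = 17.55 m.
C/C_peak = exp(−Δx²/(2σ²)) = 0.61 ⇒ Δx = σ·√(−2 ln 0.61) = 17.55 × 0.9943 = 17.45 m.
Width = 2Δx = 34.9 m.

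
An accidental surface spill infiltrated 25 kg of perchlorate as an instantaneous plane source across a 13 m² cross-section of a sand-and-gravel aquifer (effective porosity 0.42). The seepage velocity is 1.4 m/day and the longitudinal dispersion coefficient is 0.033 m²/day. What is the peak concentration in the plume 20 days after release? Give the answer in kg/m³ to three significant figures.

The peak of an instantaneous 1D plume sits at x = vt; there the Gaussian factor is 1 and C_max = M/(n_e·A·√(4πDt)), where n_e·A is the pore area the mass is dissolved in.
√(4πDt) = √(4π × 0.033 × 20) = 2.880 m, so C_max = 25/(0.42 × 13 × 2.880) = 1.59 kg/m³.

1.59 kg/m³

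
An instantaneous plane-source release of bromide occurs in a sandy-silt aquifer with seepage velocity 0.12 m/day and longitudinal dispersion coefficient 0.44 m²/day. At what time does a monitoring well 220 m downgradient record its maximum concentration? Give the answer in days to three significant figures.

1800 days

For the 1D instantaneous-source solution, setting ∂C/∂t = 0 at fixed x gives v²t² + 2Dt − x² = 0, so t = (√(D² + v²x²) − D)/v².
√(D² + v²x²) = √(0.44² + 0.12² × 220²) = 26.40; v² = 0.0144.
t = (26.40 − 0.44)/0.0144 = 1800 days (vs. the pure-advection estimate x/v = 1830 d).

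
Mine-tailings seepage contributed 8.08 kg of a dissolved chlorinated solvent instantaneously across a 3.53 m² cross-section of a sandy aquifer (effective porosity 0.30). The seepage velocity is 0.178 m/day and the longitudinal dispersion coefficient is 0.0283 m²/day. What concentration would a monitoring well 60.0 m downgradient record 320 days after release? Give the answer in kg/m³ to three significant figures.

For an instantaneous plane source, C(x,t) = M/(n_e·A·√(4πDt)) · exp(−(x−vt)²/(4Dt)), with n_e·A the pore (flow) area.
Plume center vt = 0.178 × 320 = 56.96 m, so the well at 60.0 m is 3.04 m downgradient of the peak.
√(4πDt) = 10.67 m, giving peak height M/(n_e·A·√(4πDt)) = 8.08/(0.30 × 3.53 × 10.67) = 0.7151 kg/m³.
(x−vt)²/(4Dt) = (3.04)²/(4 × 0.0283 × 320) = 0.2551; exp(−0.2551) = 0.7748.
C = 0.7151 × 0.7748 = 0.554 kg/m³.

0.554 kg/m³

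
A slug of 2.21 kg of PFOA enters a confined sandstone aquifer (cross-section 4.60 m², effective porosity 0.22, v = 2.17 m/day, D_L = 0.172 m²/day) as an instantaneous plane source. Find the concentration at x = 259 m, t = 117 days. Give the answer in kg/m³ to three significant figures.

For an instantaneous plane source, C(x,t) = M/(n_e·A·√(4πDt)) · exp(−(x−vt)²/(4Dt)), with n_e·A the pore (flow) area.
Plume center vt = 2.17 × 117 = 253.89 m, so the well at 259 m is 5.11 m downgradient of the peak.
√(4πDt) = 15.90 m, giving peak height M/(n_e·A·√(4πDt)) = 2.21/(0.22 × 4.60 × 15.90) = 0.1373 kg/m³.
(x−vt)²/(4Dt) = (5.11)²/(4 × 0.172 × 117) = 0.3244; exp(−0.3244) = 0.7230.
C = 0.1373 × 0.7230 = 0.0993 kg/m³.

0.0993 kg/m³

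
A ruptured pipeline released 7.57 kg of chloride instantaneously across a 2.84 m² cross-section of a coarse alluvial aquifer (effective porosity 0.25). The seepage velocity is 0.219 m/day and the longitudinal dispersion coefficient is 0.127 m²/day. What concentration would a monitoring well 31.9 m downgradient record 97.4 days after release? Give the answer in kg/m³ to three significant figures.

0.0894 kg/m³

For an instantaneous plane source, C(x,t) = M/(n_e·A·√(4πDt)) · exp(−(x−vt)²/(4Dt)), with n_e·A the pore (flow) area.
Plume center vt = 0.219 × 97.4 = 21.3306 m, so the well at 31.9 m is 10.5694 m downgradient of the peak.
√(4πDt) = 12.47 m, giving peak height M/(n_e·A·√(4πDt)) = 7.57/(0.25 × 2.84 × 12.47) = 0.8550 kg/m³.
(x−vt)²/(4Dt) = (10.5694)²/(4 × 0.127 × 97.4) = 2.258; exp(−2.258) = 0.1046.
C = 0.8550 × 0.1046 = 0.0894 kg/m³.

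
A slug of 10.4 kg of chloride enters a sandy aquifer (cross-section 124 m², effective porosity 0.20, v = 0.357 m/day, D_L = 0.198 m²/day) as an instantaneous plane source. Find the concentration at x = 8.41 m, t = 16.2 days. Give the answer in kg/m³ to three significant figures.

For an instantaneous plane source, C(x,t) = M/(n_e·A·√(4πDt)) · exp(−(x−vt)²/(4Dt)), with n_e·A the pore (flow) area.
Plume center vt = 0.357 × 16.2 = 5.7834 m, so the well at 8.41 m is 2.6266 m downgradient of the peak.
√(4πDt) = 6.349 m, giving peak height M/(n_e·A·√(4πDt)) = 10.4/(0.20 × 124 × 6.349) = 0.06605 kg/m³.
(x−vt)²/(4Dt) = (2.6266)²/(4 × 0.198 × 16.2) = 0.5377; exp(−0.5377) = 0.5841.
C = 0.06605 × 0.5841 = 0.0386 kg/m³.

0.0386 kg/m³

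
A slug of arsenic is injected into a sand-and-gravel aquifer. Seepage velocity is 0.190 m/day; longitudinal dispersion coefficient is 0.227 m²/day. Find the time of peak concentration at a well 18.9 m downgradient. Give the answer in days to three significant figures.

93.4 days

For the 1D instantaneous-source solution, setting ∂C/∂t = 0 at fixed x gives v²t² + 2Dt − x² = 0, so t = (√(D² + v²x²) − D)/v².
√(D² + v²x²) = √(0.227² + 0.190² × 18.9²) = 3.598; v² = 0.0361.
t = (3.598 − 0.227)/0.0361 = 93.4 days (vs. the pure-advection estimate x/v = 99.5 d).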